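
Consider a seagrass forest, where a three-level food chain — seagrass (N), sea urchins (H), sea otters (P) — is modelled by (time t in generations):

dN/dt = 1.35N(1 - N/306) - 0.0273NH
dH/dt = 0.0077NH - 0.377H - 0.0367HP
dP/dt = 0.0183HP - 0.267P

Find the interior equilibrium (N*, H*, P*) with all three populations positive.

From dP/dt = 0: 0.0183H* = 0.267, so H* = 14.6.
From dN/dt = 0: 1.35(1 - N*/306) = 0.0273·14.6, giving N* = 306·(1 - 0.295) = 216.
From dH/dt = 0: 0.0077·216 - 0.377 = 0.0367P*, so P* = 1.28/0.0367 = 35.

N* ≈ 216, H* ≈ 14.6, P* ≈ 35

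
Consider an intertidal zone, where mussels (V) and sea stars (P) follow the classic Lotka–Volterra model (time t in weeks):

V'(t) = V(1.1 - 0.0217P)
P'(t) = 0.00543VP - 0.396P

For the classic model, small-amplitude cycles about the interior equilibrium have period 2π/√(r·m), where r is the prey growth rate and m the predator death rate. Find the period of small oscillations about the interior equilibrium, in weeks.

Here r = 1.1 and m = 0.396, so r·m = 0.436.
ω = √0.436 = 0.66 per week, hence T = 2π/ω ≈ 9.52 weeks.

T ≈ 9.52 weeks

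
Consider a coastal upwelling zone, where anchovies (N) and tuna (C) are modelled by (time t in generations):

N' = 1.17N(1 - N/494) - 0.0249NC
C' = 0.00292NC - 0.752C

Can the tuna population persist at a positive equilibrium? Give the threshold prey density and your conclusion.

Threshold N = 258; K > 258, so yes, the predator persists.

The predator equation gives dC/dt > 0 only when N > 0.752/0.00292 = 258.
Without the predator, N → K = 494. Since 494 > 258, the predator can invade and persist.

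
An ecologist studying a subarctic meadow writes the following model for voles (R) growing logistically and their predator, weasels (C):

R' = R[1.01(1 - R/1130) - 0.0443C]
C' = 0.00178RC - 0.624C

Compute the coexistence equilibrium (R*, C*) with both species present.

R* ≈ 351, C* ≈ 15.7

From dC/dt = 0 with C > 0: 0.00178R* = 0.624, so R* = 351.
Substitute into dR/dt = 0: 1.01(1 - 351/1130) = 0.0443C*.
The bracket is 0.69, giving C* = 0.697/0.0443 = 15.7.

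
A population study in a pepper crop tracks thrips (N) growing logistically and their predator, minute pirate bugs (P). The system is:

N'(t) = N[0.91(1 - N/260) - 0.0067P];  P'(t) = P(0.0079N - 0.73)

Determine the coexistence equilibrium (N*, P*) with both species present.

From dP/dt = 0 with P > 0: 0.0079N* = 0.73, so N* = 92.4.
Substitute into dN/dt = 0: 0.91(1 - 92.4/260) = 0.0067P*.
The bracket is 0.645, giving P* = 0.587/0.0067 = 87.5.

N* ≈ 92.4, P* ≈ 87.5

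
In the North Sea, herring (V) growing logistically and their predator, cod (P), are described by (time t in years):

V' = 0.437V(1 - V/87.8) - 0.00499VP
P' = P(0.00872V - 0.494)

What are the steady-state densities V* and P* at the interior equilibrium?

V* ≈ 56.7, P* ≈ 31.1

From dP/dt = 0 with P > 0: 0.00872V* = 0.494, so V* = 56.7.
Substitute into dV/dt = 0: 0.437(1 - 56.7/87.8) = 0.00499P*.
The bracket is 0.355, giving P* = 0.155/0.00499 = 31.1.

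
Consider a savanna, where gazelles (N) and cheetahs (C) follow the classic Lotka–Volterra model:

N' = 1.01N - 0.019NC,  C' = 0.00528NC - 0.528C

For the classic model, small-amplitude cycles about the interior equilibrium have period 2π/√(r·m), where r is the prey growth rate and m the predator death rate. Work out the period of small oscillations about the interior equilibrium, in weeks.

Here r = 1.01 and m = 0.528, so r·m = 0.533.
ω = √0.533 = 0.73 per week, hence T = 2π/ω ≈ 8.6 weeks.

T ≈ 8.6 weeks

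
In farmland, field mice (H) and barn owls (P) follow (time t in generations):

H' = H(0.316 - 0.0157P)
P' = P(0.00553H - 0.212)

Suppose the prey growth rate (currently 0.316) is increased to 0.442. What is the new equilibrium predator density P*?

P* ≈ 28.2

At the interior fixed point, setting dH/dt = 0 with H > 0 fixes P* = (prey growth rate)/(HP coefficient) — independent of the other coefficients.
With the change, P* = 0.442/0.0157 = 28.2; it rises from 20.1.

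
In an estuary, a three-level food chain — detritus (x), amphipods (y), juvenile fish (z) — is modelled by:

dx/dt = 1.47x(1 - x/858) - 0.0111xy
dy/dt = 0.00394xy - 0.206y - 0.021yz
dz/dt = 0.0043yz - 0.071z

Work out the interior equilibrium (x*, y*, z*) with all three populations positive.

From dz/dt = 0: 0.0043y* = 0.071, so y* = 16.5.
From dx/dt = 0: 1.47(1 - x*/858) = 0.0111·16.5, giving x* = 858·(1 - 0.125) = 751.
From dy/dt = 0: 0.00394·751 - 0.206 = 0.021z*, so z* = 2.75/0.021 = 131.

x* ≈ 751, y* ≈ 16.5, z* ≈ 131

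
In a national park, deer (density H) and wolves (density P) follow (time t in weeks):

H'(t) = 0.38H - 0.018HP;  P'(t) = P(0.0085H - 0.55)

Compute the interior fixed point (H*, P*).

H* ≈ 64.7, P* ≈ 21.1

Set dP/dt = 0 with P > 0: 0.0085H - 0.55 = 0, so H* = 0.55/0.0085 = 64.7.
Set dH/dt = 0 with H > 0: 0.38 - 0.018P = 0, so P* = 0.38/0.018 = 21.1.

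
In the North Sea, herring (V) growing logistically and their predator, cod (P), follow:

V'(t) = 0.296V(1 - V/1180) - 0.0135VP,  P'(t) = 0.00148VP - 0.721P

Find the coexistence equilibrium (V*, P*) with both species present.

From dP/dt = 0 with P > 0: 0.00148V* = 0.721, so V* = 487.
Substitute into dV/dt = 0: 0.296(1 - 487/1180) = 0.0135P*.
The bracket is 0.587, giving P* = 0.174/0.0135 = 12.9.

V* ≈ 487, P* ≈ 12.9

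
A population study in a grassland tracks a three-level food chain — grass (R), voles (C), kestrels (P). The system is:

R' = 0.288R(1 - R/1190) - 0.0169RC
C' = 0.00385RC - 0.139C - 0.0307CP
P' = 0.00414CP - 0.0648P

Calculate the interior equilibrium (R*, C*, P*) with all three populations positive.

From dP/dt = 0: 0.00414C* = 0.0648, so C* = 15.7.
From dR/dt = 0: 0.288(1 - R*/1190) = 0.0169·15.7, giving R* = 1190·(1 - 0.918) = 97.
From dC/dt = 0: 0.00385·97 - 0.139 = 0.0307P*, so P* = 0.234/0.0307 = 7.64.

R* ≈ 97, C* ≈ 15.7, P* ≈ 7.64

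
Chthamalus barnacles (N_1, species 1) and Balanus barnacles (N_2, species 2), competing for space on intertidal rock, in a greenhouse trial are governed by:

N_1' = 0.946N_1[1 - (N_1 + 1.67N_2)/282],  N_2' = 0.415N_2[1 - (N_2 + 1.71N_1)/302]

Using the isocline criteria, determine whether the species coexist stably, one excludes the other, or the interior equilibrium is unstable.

Compare the nullcline intercepts: K1/α12 = 282/1.67 = 169 < K2 = 302; K2/α21 = 302/1.71 = 177 < K1 = 282.
Since both are reversed, neither can invade when rare; the interior point is a saddle.

unstable coexistence (outcome depends on initial conditions)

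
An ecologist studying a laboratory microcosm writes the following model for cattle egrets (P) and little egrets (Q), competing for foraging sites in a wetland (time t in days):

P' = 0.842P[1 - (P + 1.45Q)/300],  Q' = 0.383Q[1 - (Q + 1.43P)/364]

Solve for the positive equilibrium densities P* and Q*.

P* ≈ 212, Q* ≈ 60.5

Setting both brackets to zero gives the nullclines P + 1.45Q = 300 and 1.43P + Q = 364.
Substituting Q = 364 - 1.43P into the first: P(1 - 1.45·1.43) = 300 - 1.45·364.
So P* = -228/-1.07 = 212, and then Q* = 364 - 1.43·212 = 60.5.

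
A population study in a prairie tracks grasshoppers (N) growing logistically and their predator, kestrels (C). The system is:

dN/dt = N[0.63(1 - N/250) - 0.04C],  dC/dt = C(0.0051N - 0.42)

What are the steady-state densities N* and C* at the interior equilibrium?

From dC/dt = 0 with C > 0: 0.0051N* = 0.42, so N* = 82.4.
Substitute into dN/dt = 0: 0.63(1 - 82.4/250) = 0.04C*.
The bracket is 0.671, giving C* = 0.422/0.04 = 10.6.

N* ≈ 82.4, C* ≈ 10.6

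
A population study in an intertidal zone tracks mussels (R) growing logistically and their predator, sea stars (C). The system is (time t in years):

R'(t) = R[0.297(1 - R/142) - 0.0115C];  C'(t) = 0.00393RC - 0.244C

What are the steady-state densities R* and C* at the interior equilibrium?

R* ≈ 62.1, C* ≈ 14.5

From dC/dt = 0 with C > 0: 0.00393R* = 0.244, so R* = 62.1.
Substitute into dR/dt = 0: 0.297(1 - 62.1/142) = 0.0115C*.
The bracket is 0.563, giving C* = 0.167/0.0115 = 14.5.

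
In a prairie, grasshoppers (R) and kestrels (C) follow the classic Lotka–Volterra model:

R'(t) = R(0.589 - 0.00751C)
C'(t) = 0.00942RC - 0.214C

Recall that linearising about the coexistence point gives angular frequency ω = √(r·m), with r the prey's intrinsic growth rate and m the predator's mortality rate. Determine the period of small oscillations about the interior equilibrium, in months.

Here r = 0.589 and m = 0.214, so r·m = 0.126.
ω = √0.126 = 0.355 per month, hence T = 2π/ω ≈ 17.7 months.

T ≈ 17.7 months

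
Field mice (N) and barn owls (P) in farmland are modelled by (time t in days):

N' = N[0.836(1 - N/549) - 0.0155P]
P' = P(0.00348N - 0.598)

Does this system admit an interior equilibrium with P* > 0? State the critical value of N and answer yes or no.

Threshold N = 172; K > 172, so yes, the predator persists.

The predator equation gives dP/dt > 0 only when N > 0.598/0.00348 = 172.
Without the predator, N → K = 549. Since 549 > 172, the predator can invade and persist.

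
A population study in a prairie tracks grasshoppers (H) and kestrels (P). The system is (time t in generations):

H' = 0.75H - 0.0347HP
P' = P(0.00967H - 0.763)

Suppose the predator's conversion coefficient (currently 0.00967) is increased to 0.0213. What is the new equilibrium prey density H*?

H* ≈ 35.8

At the interior fixed point, setting dP/dt = 0 with P > 0 fixes H* = (predator death rate)/(HP coefficient) — independent of the other coefficients.
With the change, H* = 0.763/0.0213 = 35.8; it falls from 78.9.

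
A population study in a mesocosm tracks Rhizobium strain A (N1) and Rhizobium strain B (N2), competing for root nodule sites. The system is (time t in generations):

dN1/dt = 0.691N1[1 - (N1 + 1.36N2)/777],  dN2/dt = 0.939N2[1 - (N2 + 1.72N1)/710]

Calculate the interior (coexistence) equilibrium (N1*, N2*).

Setting both brackets to zero gives the nullclines N1 + 1.36N2 = 777 and 1.72N1 + N2 = 710.
Substituting N2 = 710 - 1.72N1 into the first: N1(1 - 1.36·1.72) = 777 - 1.36·710.
So N1* = -189/-1.34 = 141, and then N2* = 710 - 1.72·141 = 468.

N1* ≈ 141, N2* ≈ 468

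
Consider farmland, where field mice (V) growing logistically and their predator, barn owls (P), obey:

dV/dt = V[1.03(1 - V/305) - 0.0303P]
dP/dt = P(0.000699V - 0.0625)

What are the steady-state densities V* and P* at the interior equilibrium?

V* ≈ 89.4, P* ≈ 24

From dP/dt = 0 with P > 0: 0.000699V* = 0.0625, so V* = 89.4.
Substitute into dV/dt = 0: 1.03(1 - 89.4/305) = 0.0303P*.
The bracket is 0.707, giving P* = 0.728/0.0303 = 24.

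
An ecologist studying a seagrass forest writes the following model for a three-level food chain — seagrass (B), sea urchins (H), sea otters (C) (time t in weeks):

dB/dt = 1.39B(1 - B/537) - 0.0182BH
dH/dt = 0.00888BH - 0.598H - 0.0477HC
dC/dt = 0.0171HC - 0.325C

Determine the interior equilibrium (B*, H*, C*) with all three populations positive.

B* ≈ 403, H* ≈ 19, C* ≈ 62.6

From dC/dt = 0: 0.0171H* = 0.325, so H* = 19.
From dB/dt = 0: 1.39(1 - B*/537) = 0.0182·19, giving B* = 537·(1 - 0.249) = 403.
From dH/dt = 0: 0.00888·403 - 0.598 = 0.0477C*, so C* = 2.98/0.0477 = 62.6.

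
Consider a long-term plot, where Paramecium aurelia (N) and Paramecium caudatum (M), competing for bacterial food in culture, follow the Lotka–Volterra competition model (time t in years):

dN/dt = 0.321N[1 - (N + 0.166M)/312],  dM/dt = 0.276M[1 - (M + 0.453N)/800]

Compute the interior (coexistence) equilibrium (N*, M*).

N* ≈ 194, M* ≈ 712

Setting both brackets to zero gives the nullclines N + 0.166M = 312 and 0.453N + M = 800.
Substituting M = 800 - 0.453N into the first: N(1 - 0.166·0.453) = 312 - 0.166·800.
So N* = 179/0.925 = 194, and then M* = 800 - 0.453·194 = 712.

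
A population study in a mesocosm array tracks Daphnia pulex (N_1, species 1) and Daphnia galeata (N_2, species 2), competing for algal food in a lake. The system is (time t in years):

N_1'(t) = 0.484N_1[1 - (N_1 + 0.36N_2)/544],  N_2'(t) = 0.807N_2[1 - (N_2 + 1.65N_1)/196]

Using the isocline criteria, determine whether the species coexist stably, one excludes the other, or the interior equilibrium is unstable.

Compare the nullcline intercepts: K1/α12 = 544/0.36 = 1510 > K2 = 196; K2/α21 = 196/1.65 = 119 < K1 = 544.
Since the inequalities point opposite ways, species 1 can invade but species 2 cannot.

species 1 excludes species 2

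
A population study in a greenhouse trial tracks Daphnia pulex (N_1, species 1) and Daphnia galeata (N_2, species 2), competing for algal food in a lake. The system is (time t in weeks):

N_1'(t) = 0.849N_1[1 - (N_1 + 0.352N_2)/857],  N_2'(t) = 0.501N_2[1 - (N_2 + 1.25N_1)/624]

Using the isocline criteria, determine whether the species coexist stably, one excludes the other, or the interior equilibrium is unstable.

species 1 excludes species 2

Compare the nullcline intercepts: K1/α12 = 857/0.352 = 2430 > K2 = 624; K2/α21 = 624/1.25 = 499 < K1 = 857.
Since the inequalities point opposite ways, species 1 can invade but species 2 cannot.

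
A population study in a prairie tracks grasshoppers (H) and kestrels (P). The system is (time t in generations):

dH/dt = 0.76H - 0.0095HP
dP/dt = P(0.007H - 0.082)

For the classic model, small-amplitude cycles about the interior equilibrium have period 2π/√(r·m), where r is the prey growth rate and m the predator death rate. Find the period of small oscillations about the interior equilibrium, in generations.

T ≈ 25.2 generations

Here r = 0.76 and m = 0.082, so r·m = 0.0623.
ω = √0.0623 = 0.25 per generation, hence T = 2π/ω ≈ 25.2 generations.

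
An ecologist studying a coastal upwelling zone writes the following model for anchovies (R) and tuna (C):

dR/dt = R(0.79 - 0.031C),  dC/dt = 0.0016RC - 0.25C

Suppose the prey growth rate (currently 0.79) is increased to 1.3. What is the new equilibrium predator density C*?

C* ≈ 41.9

At the interior fixed point, setting dR/dt = 0 with R > 0 fixes C* = (prey growth rate)/(RC coefficient) — independent of the other coefficients.
With the change, C* = 1.3/0.031 = 41.9; it rises from 25.5.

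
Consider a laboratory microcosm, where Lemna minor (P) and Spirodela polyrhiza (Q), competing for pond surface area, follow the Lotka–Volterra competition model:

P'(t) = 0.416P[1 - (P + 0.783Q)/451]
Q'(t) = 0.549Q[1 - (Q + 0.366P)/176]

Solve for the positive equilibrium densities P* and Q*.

P* ≈ 439, Q* ≈ 15.3

Setting both brackets to zero gives the nullclines P + 0.783Q = 451 and 0.366P + Q = 176.
Substituting Q = 176 - 0.366P into the first: P(1 - 0.783·0.366) = 451 - 0.783·176.
So P* = 313/0.713 = 439, and then Q* = 176 - 0.366·439 = 15.3.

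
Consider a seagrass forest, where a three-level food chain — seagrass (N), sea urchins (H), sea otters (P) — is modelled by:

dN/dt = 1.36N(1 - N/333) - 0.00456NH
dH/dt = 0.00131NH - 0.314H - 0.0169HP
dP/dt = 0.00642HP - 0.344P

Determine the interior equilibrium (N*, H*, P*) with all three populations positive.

N* ≈ 273, H* ≈ 53.6, P* ≈ 2.6

From dP/dt = 0: 0.00642H* = 0.344, so H* = 53.6.
From dN/dt = 0: 1.36(1 - N*/333) = 0.00456·53.6, giving N* = 333·(1 - 0.18) = 273.
From dH/dt = 0: 0.00131·273 - 0.314 = 0.0169P*, so P* = 0.0439/0.0169 = 2.6.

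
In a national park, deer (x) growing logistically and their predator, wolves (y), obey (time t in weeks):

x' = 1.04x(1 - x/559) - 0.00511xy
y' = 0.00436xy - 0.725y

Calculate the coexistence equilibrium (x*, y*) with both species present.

x* ≈ 166, y* ≈ 143

From dy/dt = 0 with y > 0: 0.00436x* = 0.725, so x* = 166.
Substitute into dx/dt = 0: 1.04(1 - 166/559) = 0.00511y*.
The bracket is 0.703, giving y* = 0.731/0.00511 = 143.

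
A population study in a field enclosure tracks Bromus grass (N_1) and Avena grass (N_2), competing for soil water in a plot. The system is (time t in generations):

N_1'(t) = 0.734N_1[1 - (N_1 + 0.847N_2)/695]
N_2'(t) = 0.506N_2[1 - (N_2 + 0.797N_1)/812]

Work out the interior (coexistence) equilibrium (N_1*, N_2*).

N_1* ≈ 22.3, N_2* ≈ 794

Setting both brackets to zero gives the nullclines N_1 + 0.847N_2 = 695 and 0.797N_1 + N_2 = 812.
Substituting N_2 = 812 - 0.797N_1 into the first: N_1(1 - 0.847·0.797) = 695 - 0.847·812.
So N_1* = 7.24/0.325 = 22.3, and then N_2* = 812 - 0.797·22.3 = 794.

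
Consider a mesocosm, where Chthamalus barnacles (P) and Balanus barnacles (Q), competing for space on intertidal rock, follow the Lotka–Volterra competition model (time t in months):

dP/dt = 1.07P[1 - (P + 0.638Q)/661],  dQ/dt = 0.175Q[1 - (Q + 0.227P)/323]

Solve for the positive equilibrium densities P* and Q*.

P* ≈ 532, Q* ≈ 202

Setting both brackets to zero gives the nullclines P + 0.638Q = 661 and 0.227P + Q = 323.
Substituting Q = 323 - 0.227P into the first: P(1 - 0.638·0.227) = 661 - 0.638·323.
So P* = 455/0.855 = 532, and then Q* = 323 - 0.227·532 = 202.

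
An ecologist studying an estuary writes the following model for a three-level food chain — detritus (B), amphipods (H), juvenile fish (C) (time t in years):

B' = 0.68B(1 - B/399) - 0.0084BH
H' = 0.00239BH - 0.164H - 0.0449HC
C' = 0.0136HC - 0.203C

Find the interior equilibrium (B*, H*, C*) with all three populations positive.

B* ≈ 325, H* ≈ 14.9, C* ≈ 13.7

From dC/dt = 0: 0.0136H* = 0.203, so H* = 14.9.
From dB/dt = 0: 0.68(1 - B*/399) = 0.0084·14.9, giving B* = 399·(1 - 0.184) = 325.
From dH/dt = 0: 0.00239·325 - 0.164 = 0.0449C*, so C* = 0.614/0.0449 = 13.7.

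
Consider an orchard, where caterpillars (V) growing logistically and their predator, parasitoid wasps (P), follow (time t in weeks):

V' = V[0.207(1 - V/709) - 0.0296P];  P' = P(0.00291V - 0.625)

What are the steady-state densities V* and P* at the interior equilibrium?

From dP/dt = 0 with P > 0: 0.00291V* = 0.625, so V* = 215.
Substitute into dV/dt = 0: 0.207(1 - 215/709) = 0.0296P*.
The bracket is 0.697, giving P* = 0.144/0.0296 = 4.87.

V* ≈ 215, P* ≈ 4.87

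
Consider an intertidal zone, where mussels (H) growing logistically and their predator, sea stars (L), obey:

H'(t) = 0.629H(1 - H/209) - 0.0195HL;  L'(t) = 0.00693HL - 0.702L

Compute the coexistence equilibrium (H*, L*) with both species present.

H* ≈ 101, L* ≈ 16.6

From dL/dt = 0 with L > 0: 0.00693H* = 0.702, so H* = 101.
Substitute into dH/dt = 0: 0.629(1 - 101/209) = 0.0195L*.
The bracket is 0.515, giving L* = 0.324/0.0195 = 16.6.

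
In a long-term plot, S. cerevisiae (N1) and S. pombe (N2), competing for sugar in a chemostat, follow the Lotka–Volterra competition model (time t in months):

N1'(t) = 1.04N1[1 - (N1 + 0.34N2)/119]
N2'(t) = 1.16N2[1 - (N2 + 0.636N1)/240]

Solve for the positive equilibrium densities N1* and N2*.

Setting both brackets to zero gives the nullclines N1 + 0.34N2 = 119 and 0.636N1 + N2 = 240.
Substituting N2 = 240 - 0.636N1 into the first: N1(1 - 0.34·0.636) = 119 - 0.34·240.
So N1* = 37.4/0.784 = 47.7, and then N2* = 240 - 0.636·47.7 = 210.

N1* ≈ 47.7, N2* ≈ 210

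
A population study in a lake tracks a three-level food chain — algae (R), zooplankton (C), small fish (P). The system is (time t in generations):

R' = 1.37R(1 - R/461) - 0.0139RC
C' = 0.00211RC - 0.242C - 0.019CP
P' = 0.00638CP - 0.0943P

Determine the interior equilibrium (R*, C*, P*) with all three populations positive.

From dP/dt = 0: 0.00638C* = 0.0943, so C* = 14.8.
From dR/dt = 0: 1.37(1 - R*/461) = 0.0139·14.8, giving R* = 461·(1 - 0.15) = 392.
From dC/dt = 0: 0.00211·392 - 0.242 = 0.019P*, so P* = 0.585/0.019 = 30.8.

R* ≈ 392, C* ≈ 14.8, P* ≈ 30.8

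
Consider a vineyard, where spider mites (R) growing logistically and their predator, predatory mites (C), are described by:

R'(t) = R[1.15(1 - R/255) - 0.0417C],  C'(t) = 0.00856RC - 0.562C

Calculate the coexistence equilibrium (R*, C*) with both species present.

From dC/dt = 0 with C > 0: 0.00856R* = 0.562, so R* = 65.7.
Substitute into dR/dt = 0: 1.15(1 - 65.7/255) = 0.0417C*.
The bracket is 0.743, giving C* = 0.854/0.0417 = 20.5.

R* ≈ 65.7, C* ≈ 20.5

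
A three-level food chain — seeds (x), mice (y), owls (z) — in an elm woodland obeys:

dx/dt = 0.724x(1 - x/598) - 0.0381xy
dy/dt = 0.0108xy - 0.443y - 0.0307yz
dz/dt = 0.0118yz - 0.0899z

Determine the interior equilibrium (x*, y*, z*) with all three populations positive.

From dz/dt = 0: 0.0118y* = 0.0899, so y* = 7.62.
From dx/dt = 0: 0.724(1 - x*/598) = 0.0381·7.62, giving x* = 598·(1 - 0.401) = 358.
From dy/dt = 0: 0.0108·358 - 0.443 = 0.0307z*, so z* = 3.43/0.0307 = 112.

x* ≈ 358, y* ≈ 7.62, z* ≈ 112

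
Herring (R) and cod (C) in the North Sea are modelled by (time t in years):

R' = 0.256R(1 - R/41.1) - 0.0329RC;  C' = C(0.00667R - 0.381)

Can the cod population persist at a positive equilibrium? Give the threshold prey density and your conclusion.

The predator equation gives dC/dt > 0 only when R > 0.381/0.00667 = 57.1.
Without the predator, R → K = 41.1. Since 41.1 < 57.1, the predator cannot invade.

Threshold R = 57.1; K < 57.1, so no, the predator goes extinct.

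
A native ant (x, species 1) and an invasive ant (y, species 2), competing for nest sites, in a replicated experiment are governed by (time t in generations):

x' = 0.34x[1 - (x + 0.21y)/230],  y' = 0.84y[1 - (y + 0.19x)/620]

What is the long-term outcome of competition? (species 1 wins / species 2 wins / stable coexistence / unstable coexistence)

stable coexistence

Compare the nullcline intercepts: K1/α12 = 230/0.21 = 1100 > K2 = 620; K2/α21 = 620/0.19 = 3260 > K1 = 230.
Since both inequalities hold, each species can invade when rare, so the interior equilibrium is stable.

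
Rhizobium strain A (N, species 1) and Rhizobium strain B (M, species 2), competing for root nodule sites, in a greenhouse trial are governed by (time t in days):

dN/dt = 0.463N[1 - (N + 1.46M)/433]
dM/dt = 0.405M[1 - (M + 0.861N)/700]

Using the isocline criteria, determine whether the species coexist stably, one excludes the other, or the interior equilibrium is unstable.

species 2 excludes species 1

Compare the nullcline intercepts: K1/α12 = 433/1.46 = 297 < K2 = 700; K2/α21 = 700/0.861 = 813 > K1 = 433.
Since the inequalities point opposite ways, species 2 can invade but species 1 cannot.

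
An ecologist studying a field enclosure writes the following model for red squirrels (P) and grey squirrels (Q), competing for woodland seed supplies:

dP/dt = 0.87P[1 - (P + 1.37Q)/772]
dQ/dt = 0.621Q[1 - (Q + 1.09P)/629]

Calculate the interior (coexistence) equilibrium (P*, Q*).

Setting both brackets to zero gives the nullclines P + 1.37Q = 772 and 1.09P + Q = 629.
Substituting Q = 629 - 1.09P into the first: P(1 - 1.37·1.09) = 772 - 1.37·629.
So P* = -89.7/-0.493 = 182, and then Q* = 629 - 1.09·182 = 431.

P* ≈ 182, Q* ≈ 431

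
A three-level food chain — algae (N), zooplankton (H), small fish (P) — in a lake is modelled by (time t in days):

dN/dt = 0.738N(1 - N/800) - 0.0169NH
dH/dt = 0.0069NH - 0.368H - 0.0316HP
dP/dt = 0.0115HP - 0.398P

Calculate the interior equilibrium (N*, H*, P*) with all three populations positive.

From dP/dt = 0: 0.0115H* = 0.398, so H* = 34.6.
From dN/dt = 0: 0.738(1 - N*/800) = 0.0169·34.6, giving N* = 800·(1 - 0.793) = 166.
From dH/dt = 0: 0.0069·166 - 0.368 = 0.0316P*, so P* = 0.777/0.0316 = 24.6.

N* ≈ 166, H* ≈ 34.6, P* ≈ 24.6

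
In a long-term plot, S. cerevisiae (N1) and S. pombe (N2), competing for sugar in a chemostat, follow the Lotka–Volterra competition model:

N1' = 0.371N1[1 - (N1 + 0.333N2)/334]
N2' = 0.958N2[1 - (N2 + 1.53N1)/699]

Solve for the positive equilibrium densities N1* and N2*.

Setting both brackets to zero gives the nullclines N1 + 0.333N2 = 334 and 1.53N1 + N2 = 699.
Substituting N2 = 699 - 1.53N1 into the first: N1(1 - 0.333·1.53) = 334 - 0.333·699.
So N1* = 101/0.491 = 206, and then N2* = 699 - 1.53·206 = 383.

N1* ≈ 206, N2* ≈ 383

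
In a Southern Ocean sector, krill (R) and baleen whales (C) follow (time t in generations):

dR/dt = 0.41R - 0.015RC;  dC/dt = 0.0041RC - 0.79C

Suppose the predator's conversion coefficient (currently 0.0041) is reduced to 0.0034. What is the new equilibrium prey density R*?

R* ≈ 232

At the interior fixed point, setting dC/dt = 0 with C > 0 fixes R* = (predator death rate)/(RC coefficient) — independent of the other coefficients.
With the change, R* = 0.79/0.0034 = 232; it rises from 193.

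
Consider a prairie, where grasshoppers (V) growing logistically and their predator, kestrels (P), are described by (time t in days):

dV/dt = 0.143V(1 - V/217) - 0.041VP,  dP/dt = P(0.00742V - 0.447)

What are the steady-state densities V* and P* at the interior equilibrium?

V* ≈ 60.2, P* ≈ 2.52

From dP/dt = 0 with P > 0: 0.00742V* = 0.447, so V* = 60.2.
Substitute into dV/dt = 0: 0.143(1 - 60.2/217) = 0.041P*.
The bracket is 0.722, giving P* = 0.103/0.041 = 2.52.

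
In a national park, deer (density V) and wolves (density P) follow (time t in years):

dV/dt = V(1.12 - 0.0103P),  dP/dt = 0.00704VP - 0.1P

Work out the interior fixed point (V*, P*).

V* ≈ 14.2, P* ≈ 109

Set dP/dt = 0 with P > 0: 0.00704V - 0.1 = 0, so V* = 0.1/0.00704 = 14.2.
Set dV/dt = 0 with V > 0: 1.12 - 0.0103P = 0, so P* = 1.12/0.0103 = 109.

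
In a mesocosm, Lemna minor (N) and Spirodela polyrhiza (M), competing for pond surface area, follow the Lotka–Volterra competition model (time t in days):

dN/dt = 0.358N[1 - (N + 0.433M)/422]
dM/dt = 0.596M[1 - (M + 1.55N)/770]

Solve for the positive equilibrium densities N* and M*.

Setting both brackets to zero gives the nullclines N + 0.433M = 422 and 1.55N + M = 770.
Substituting M = 770 - 1.55N into the first: N(1 - 0.433·1.55) = 422 - 0.433·770.
So N* = 88.6/0.329 = 269, and then M* = 770 - 1.55·269 = 352.

N* ≈ 269, M* ≈ 352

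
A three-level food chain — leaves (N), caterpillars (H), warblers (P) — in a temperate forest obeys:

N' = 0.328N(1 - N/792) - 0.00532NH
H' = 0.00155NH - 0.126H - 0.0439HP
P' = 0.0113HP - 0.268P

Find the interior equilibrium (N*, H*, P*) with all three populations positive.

From dP/dt = 0: 0.0113H* = 0.268, so H* = 23.7.
From dN/dt = 0: 0.328(1 - N*/792) = 0.00532·23.7, giving N* = 792·(1 - 0.385) = 487.
From dH/dt = 0: 0.00155·487 - 0.126 = 0.0439P*, so P* = 0.629/0.0439 = 14.3.

N* ≈ 487, H* ≈ 23.7, P* ≈ 14.3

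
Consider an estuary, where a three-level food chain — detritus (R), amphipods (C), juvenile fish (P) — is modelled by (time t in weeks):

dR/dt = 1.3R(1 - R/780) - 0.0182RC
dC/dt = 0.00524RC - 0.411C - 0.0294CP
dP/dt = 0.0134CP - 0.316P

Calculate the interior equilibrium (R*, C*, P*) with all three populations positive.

From dP/dt = 0: 0.0134C* = 0.316, so C* = 23.6.
From dR/dt = 0: 1.3(1 - R*/780) = 0.0182·23.6, giving R* = 780·(1 - 0.33) = 522.
From dC/dt = 0: 0.00524·522 - 0.411 = 0.0294P*, so P* = 2.33/0.0294 = 79.1.

R* ≈ 522, C* ≈ 23.6, P* ≈ 79.1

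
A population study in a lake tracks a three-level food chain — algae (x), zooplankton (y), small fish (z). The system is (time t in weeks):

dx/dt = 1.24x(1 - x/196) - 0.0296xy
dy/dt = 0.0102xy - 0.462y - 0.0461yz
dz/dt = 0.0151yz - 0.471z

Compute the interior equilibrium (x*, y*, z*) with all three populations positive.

x* ≈ 50.1, y* ≈ 31.2, z* ≈ 1.05

From dz/dt = 0: 0.0151y* = 0.471, so y* = 31.2.
From dx/dt = 0: 1.24(1 - x*/196) = 0.0296·31.2, giving x* = 196·(1 - 0.745) = 50.1.
From dy/dt = 0: 0.0102·50.1 - 0.462 = 0.0461z*, so z* = 0.0486/0.0461 = 1.05.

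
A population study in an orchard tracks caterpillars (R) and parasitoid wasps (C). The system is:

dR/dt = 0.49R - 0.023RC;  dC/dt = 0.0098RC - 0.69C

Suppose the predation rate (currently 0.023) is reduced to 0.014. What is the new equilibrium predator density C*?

C* ≈ 35

At the interior fixed point, setting dR/dt = 0 with R > 0 fixes C* = (prey growth rate)/(RC coefficient) — independent of the other coefficients.
With the change, C* = 0.49/0.014 = 35; it rises from 21.3.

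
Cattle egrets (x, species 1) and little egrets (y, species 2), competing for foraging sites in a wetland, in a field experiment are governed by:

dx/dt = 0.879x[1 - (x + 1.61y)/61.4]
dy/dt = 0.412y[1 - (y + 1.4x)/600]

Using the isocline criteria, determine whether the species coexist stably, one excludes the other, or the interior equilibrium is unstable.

species 2 excludes species 1

Compare the nullcline intercepts: K1/α12 = 61.4/1.61 = 38.1 < K2 = 600; K2/α21 = 600/1.4 = 429 > K1 = 61.4.
Since the inequalities point opposite ways, species 2 can invade but species 1 cannot.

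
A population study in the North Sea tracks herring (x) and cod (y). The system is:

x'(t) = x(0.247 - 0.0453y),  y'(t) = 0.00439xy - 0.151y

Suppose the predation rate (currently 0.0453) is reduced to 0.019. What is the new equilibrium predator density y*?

At the interior fixed point, setting dx/dt = 0 with x > 0 fixes y* = (prey growth rate)/(xy coefficient) — independent of the other coefficients.
With the change, y* = 0.247/0.019 = 13; it rises from 5.45.

y* ≈ 13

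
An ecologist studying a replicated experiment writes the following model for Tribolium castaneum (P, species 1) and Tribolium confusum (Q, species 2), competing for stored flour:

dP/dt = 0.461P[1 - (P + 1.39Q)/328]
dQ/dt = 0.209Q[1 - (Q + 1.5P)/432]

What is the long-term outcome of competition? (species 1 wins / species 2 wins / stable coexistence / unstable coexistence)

Compare the nullcline intercepts: K1/α12 = 328/1.39 = 236 < K2 = 432; K2/α21 = 432/1.5 = 288 < K1 = 328.
Since both are reversed, neither can invade when rare; the interior point is a saddle.

unstable coexistence (outcome depends on initial conditions)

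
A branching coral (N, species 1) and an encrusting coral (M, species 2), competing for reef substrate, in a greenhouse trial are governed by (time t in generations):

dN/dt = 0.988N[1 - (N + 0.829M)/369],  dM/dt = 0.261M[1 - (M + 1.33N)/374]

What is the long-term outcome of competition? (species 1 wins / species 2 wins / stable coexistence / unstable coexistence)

Compare the nullcline intercepts: K1/α12 = 369/0.829 = 445 > K2 = 374; K2/α21 = 374/1.33 = 281 < K1 = 369.
Since the inequalities point opposite ways, species 1 can invade but species 2 cannot.

species 1 excludes species 2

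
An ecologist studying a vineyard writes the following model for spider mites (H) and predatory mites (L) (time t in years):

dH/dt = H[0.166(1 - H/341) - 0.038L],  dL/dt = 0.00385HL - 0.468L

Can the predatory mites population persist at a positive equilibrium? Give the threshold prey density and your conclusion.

Threshold H = 122; K > 122, so yes, the predator persists.

The predator equation gives dL/dt > 0 only when H > 0.468/0.00385 = 122.
Without the predator, H → K = 341. Since 341 > 122, the predator can invade and persist.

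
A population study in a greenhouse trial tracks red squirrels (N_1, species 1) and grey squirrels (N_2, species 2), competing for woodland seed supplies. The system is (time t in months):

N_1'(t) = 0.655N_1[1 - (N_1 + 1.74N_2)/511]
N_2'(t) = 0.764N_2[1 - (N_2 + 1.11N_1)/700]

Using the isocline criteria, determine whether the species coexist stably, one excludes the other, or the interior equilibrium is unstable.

species 2 excludes species 1

Compare the nullcline intercepts: K1/α12 = 511/1.74 = 294 < K2 = 700; K2/α21 = 700/1.11 = 631 > K1 = 511.
Since the inequalities point opposite ways, species 2 can invade but species 1 cannot.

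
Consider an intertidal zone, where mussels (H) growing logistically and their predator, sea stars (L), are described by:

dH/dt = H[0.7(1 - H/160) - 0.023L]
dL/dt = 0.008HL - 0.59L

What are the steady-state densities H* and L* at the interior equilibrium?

H* ≈ 73.8, L* ≈ 16.4

From dL/dt = 0 with L > 0: 0.008H* = 0.59, so H* = 73.8.
Substitute into dH/dt = 0: 0.7(1 - 73.8/160) = 0.023L*.
The bracket is 0.539, giving L* = 0.377/0.023 = 16.4.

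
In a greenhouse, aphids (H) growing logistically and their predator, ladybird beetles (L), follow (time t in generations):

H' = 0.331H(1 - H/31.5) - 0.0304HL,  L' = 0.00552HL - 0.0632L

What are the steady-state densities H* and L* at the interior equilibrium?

From dL/dt = 0 with L > 0: 0.00552H* = 0.0632, so H* = 11.4.
Substitute into dH/dt = 0: 0.331(1 - 11.4/31.5) = 0.0304L*.
The bracket is 0.637, giving L* = 0.211/0.0304 = 6.93.

H* ≈ 11.4, L* ≈ 6.93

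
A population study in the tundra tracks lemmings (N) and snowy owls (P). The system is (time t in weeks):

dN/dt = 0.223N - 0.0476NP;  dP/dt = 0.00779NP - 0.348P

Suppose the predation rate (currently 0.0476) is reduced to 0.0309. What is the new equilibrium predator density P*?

At the interior fixed point, setting dN/dt = 0 with N > 0 fixes P* = (prey growth rate)/(NP coefficient) — independent of the other coefficients.
With the change, P* = 0.223/0.0309 = 7.22; it rises from 4.68.

P* ≈ 7.22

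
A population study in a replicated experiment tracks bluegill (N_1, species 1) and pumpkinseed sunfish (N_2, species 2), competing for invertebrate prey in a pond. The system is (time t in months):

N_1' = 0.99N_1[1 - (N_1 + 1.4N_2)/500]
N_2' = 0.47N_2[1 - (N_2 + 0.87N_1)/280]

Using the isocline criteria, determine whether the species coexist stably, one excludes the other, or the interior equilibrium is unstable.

species 1 excludes species 2

Compare the nullcline intercepts: K1/α12 = 500/1.4 = 357 > K2 = 280; K2/α21 = 280/0.87 = 322 < K1 = 500.
Since the inequalities point opposite ways, species 1 can invade but species 2 cannot.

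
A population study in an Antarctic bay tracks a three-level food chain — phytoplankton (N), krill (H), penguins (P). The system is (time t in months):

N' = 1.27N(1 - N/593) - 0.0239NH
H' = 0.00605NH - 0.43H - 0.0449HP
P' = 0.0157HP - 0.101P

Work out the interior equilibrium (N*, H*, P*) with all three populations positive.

N* ≈ 521, H* ≈ 6.43, P* ≈ 60.7

From dP/dt = 0: 0.0157H* = 0.101, so H* = 6.43.
From dN/dt = 0: 1.27(1 - N*/593) = 0.0239·6.43, giving N* = 593·(1 - 0.121) = 521.
From dH/dt = 0: 0.00605·521 - 0.43 = 0.0449P*, so P* = 2.72/0.0449 = 60.7.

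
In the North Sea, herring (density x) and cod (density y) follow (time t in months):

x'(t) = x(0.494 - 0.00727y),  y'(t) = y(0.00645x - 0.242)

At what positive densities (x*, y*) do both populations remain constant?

Set dy/dt = 0 with y > 0: 0.00645x - 0.242 = 0, so x* = 0.242/0.00645 = 37.5.
Set dx/dt = 0 with x > 0: 0.494 - 0.00727y = 0, so y* = 0.494/0.00727 = 68.

x* ≈ 37.5, y* ≈ 68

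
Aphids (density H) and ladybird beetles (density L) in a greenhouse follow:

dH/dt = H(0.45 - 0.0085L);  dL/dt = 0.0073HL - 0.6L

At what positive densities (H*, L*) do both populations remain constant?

H* ≈ 82.2, L* ≈ 52.9

Set dL/dt = 0 with L > 0: 0.0073H - 0.6 = 0, so H* = 0.6/0.0073 = 82.2.
Set dH/dt = 0 with H > 0: 0.45 - 0.0085L = 0, so L* = 0.45/0.0085 = 52.9.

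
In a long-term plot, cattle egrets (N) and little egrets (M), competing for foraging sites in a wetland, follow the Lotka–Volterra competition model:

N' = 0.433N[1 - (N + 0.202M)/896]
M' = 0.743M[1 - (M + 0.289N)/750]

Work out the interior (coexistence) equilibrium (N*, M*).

Setting both brackets to zero gives the nullclines N + 0.202M = 896 and 0.289N + M = 750.
Substituting M = 750 - 0.289N into the first: N(1 - 0.202·0.289) = 896 - 0.202·750.
So N* = 744/0.942 = 791, and then M* = 750 - 0.289·791 = 522.

N* ≈ 791, M* ≈ 522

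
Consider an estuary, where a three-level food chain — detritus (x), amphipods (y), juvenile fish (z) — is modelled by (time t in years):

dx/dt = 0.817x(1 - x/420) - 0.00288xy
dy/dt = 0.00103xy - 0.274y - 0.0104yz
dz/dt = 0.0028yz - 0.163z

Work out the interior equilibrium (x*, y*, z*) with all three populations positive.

From dz/dt = 0: 0.0028y* = 0.163, so y* = 58.2.
From dx/dt = 0: 0.817(1 - x*/420) = 0.00288·58.2, giving x* = 420·(1 - 0.205) = 334.
From dy/dt = 0: 0.00103·334 - 0.274 = 0.0104z*, so z* = 0.0698/0.0104 = 6.71.

x* ≈ 334, y* ≈ 58.2, z* ≈ 6.71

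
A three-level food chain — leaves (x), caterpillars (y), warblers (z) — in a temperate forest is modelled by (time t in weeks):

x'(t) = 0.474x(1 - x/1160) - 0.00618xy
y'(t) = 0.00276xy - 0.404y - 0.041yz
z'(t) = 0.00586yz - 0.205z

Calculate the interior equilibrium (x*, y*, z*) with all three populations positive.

From dz/dt = 0: 0.00586y* = 0.205, so y* = 35.
From dx/dt = 0: 0.474(1 - x*/1160) = 0.00618·35, giving x* = 1160·(1 - 0.456) = 631.
From dy/dt = 0: 0.00276·631 - 0.404 = 0.041z*, so z* = 1.34/0.041 = 32.6.

x* ≈ 631, y* ≈ 35, z* ≈ 32.6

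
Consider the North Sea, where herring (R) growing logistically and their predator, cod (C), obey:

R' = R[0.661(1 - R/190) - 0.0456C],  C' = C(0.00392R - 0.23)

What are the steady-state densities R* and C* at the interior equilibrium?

R* ≈ 58.7, C* ≈ 10

From dC/dt = 0 with C > 0: 0.00392R* = 0.23, so R* = 58.7.
Substitute into dR/dt = 0: 0.661(1 - 58.7/190) = 0.0456C*.
The bracket is 0.691, giving C* = 0.457/0.0456 = 10.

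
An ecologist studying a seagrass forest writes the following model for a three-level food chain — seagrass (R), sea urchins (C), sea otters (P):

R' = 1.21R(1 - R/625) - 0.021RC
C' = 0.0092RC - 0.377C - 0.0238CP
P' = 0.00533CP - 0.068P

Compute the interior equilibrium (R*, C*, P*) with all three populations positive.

R* ≈ 487, C* ≈ 12.8, P* ≈ 172

From dP/dt = 0: 0.00533C* = 0.068, so C* = 12.8.
From dR/dt = 0: 1.21(1 - R*/625) = 0.021·12.8, giving R* = 625·(1 - 0.221) = 487.
From dC/dt = 0: 0.0092·487 - 0.377 = 0.0238P*, so P* = 4.1/0.0238 = 172.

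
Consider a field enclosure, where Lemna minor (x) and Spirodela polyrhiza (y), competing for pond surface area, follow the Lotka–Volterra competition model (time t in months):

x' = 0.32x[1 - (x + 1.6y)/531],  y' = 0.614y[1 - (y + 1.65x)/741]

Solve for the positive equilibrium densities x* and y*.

x* ≈ 399, y* ≈ 82.4

Setting both brackets to zero gives the nullclines x + 1.6y = 531 and 1.65x + y = 741.
Substituting y = 741 - 1.65x into the first: x(1 - 1.6·1.65) = 531 - 1.6·741.
So x* = -655/-1.64 = 399, and then y* = 741 - 1.65·399 = 82.4.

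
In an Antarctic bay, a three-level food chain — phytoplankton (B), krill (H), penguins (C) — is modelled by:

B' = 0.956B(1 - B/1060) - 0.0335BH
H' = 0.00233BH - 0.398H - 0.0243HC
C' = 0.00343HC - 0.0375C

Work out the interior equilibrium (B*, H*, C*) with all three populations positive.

B* ≈ 654, H* ≈ 10.9, C* ≈ 46.3

From dC/dt = 0: 0.00343H* = 0.0375, so H* = 10.9.
From dB/dt = 0: 0.956(1 - B*/1060) = 0.0335·10.9, giving B* = 1060·(1 - 0.383) = 654.
From dH/dt = 0: 0.00233·654 - 0.398 = 0.0243C*, so C* = 1.13/0.0243 = 46.3.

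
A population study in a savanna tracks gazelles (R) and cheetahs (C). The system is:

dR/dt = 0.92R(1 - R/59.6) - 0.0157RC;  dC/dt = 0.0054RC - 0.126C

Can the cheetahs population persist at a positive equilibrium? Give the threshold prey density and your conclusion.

Threshold R = 23.3; K > 23.3, so yes, the predator persists.

The predator equation gives dC/dt > 0 only when R > 0.126/0.0054 = 23.3.
Without the predator, R → K = 59.6. Since 59.6 > 23.3, the predator can invade and persist.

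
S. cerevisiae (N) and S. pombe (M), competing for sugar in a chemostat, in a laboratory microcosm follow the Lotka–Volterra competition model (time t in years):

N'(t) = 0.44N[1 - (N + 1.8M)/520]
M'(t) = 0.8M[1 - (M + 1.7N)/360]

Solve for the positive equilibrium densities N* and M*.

N* ≈ 62.1, M* ≈ 254

Setting both brackets to zero gives the nullclines N + 1.8M = 520 and 1.7N + M = 360.
Substituting M = 360 - 1.7N into the first: N(1 - 1.8·1.7) = 520 - 1.8·360.
So N* = -128/-2.06 = 62.1, and then M* = 360 - 1.7·62.1 = 254.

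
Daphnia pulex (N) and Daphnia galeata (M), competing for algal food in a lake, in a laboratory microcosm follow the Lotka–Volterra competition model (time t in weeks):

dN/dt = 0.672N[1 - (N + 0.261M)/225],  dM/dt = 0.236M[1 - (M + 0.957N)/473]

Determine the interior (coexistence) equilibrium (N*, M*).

Setting both brackets to zero gives the nullclines N + 0.261M = 225 and 0.957N + M = 473.
Substituting M = 473 - 0.957N into the first: N(1 - 0.261·0.957) = 225 - 0.261·473.
So N* = 102/0.75 = 135, and then M* = 473 - 0.957·135 = 343.

N* ≈ 135, M* ≈ 343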